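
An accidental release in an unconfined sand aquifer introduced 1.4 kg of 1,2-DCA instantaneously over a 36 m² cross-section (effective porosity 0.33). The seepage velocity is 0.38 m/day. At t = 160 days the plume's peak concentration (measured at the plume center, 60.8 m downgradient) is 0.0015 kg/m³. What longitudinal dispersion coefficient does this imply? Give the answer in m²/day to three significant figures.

3.07 m²/day

At the plume center C_max = M/(n_e·A·√(4πDt)), so D = M²/(4πt·(n_e·A·C_max)²).
n_e·A·C_max = 0.33 × 36 × 0.0015 = 0.01782 kg/m.
D = 1.4²/(4π × 160 × 0.01782²) = 3.07 m²/day.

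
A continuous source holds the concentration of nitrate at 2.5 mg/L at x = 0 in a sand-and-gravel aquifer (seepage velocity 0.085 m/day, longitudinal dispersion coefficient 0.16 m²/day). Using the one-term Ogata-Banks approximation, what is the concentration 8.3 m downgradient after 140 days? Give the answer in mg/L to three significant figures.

1.76 mg/L

For a continuous step input, C/C₀ ≈ ½·erfc((x−vt)/(2√(Dt))).
vt = 0.085 × 140 = 11.9 m and 2√(Dt) = 2√(0.16 × 140) = 9.466 m.
Argument (x−vt)/(2√(Dt)) = (8.3 − 11.9)/9.466 = -0.3803; ½·erfc(-0.3803) = 0.7047.
C = 2.5 × 0.7047 = 1.76 mg/L.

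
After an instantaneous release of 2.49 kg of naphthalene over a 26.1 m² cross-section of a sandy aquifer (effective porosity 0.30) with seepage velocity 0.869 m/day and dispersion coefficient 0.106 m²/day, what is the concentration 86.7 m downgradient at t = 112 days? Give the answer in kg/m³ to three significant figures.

For an instantaneous plane source, C(x,t) = M/(n_e·A·√(4πDt)) · exp(−(x−vt)²/(4Dt)), with n_e·A the pore (flow) area.
Plume center vt = 0.869 × 112 = 97.328 m, so the well at 86.7 m is 10.628 m upgradient of the peak.
√(4πDt) = 12.21 m, giving peak height M/(n_e·A·√(4πDt)) = 2.49/(0.30 × 26.1 × 12.21) = 0.02604 kg/m³.
(x−vt)²/(4Dt) = (-10.628)²/(4 × 0.106 × 112) = 2.379; exp(−2.379) = 0.09264.
C = 0.02604 × 0.09264 = 0.00241 kg/m³.

0.00241 kg/m³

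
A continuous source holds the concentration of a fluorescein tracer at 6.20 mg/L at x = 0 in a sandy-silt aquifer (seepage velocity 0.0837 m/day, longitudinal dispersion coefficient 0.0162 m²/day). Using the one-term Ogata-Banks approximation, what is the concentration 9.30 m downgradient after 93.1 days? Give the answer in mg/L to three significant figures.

For a continuous step input, C/C₀ ≈ ½·erfc((x−vt)/(2√(Dt))).
vt = 0.0837 × 93.1 = 7.79247 m and 2√(Dt) = 2√(0.0162 × 93.1) = 2.456 m.
Argument (x−vt)/(2√(Dt)) = (9.30 − 7.79247)/2.456 = 0.6138; ½·erfc(0.6138) = 0.1927.
C = 6.20 × 0.1927 = 1.19 mg/L.

1.19 mg/L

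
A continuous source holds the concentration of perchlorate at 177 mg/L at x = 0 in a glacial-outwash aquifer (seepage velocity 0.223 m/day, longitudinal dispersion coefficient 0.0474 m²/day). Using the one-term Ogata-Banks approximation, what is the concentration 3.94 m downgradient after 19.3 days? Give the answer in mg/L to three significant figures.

107 mg/L

For a continuous step input, C/C₀ ≈ ½·erfc((x−vt)/(2√(Dt))).
vt = 0.223 × 19.3 = 4.3039 m and 2√(Dt) = 2√(0.0474 × 19.3) = 1.913 m.
Argument (x−vt)/(2√(Dt)) = (3.94 − 4.3039)/1.913 = -0.1902; ½·erfc(-0.1902) = 0.6060.
C = 177 × 0.6060 = 107 mg/L.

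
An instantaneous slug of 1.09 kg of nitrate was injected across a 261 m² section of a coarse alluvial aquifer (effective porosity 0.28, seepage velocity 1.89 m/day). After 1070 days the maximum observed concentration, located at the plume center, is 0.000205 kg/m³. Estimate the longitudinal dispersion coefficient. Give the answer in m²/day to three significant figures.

0.394 m²/day

At the plume center C_max = M/(n_e·A·√(4πDt)), so D = M²/(4πt·(n_e·A·C_max)²).
n_e·A·C_max = 0.28 × 261 × 0.000205 = 0.01498 kg/m.
D = 1.09²/(4π × 1070 × 0.01498²) = 0.394 m²/day.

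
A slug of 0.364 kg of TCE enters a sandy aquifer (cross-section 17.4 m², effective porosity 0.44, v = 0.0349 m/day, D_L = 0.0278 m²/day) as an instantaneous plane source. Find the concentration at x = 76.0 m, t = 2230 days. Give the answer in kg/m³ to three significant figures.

For an instantaneous plane source, C(x,t) = M/(n_e·A·√(4πDt)) · exp(−(x−vt)²/(4Dt)), with n_e·A the pore (flow) area.
Plume center vt = 0.0349 × 2230 = 77.827 m, so the well at 76.0 m is 1.827 m upgradient of the peak.
√(4πDt) = 27.91 m, giving peak height M/(n_e·A·√(4πDt)) = 0.364/(0.44 × 17.4 × 27.91) = 0.001703 kg/m³.
(x−vt)²/(4Dt) = (-1.827)²/(4 × 0.0278 × 2230) = 0.01346; exp(−0.01346) = 0.9866.
C = 0.001703 × 0.9866 = 0.00168 kg/m³.

0.00168 kg/m³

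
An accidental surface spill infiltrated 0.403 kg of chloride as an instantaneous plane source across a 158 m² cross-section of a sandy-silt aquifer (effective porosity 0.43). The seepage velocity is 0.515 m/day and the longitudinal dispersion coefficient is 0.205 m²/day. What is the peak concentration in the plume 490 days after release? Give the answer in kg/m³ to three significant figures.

0.000167 kg/m³

The peak of an instantaneous 1D plume sits at x = vt; there the Gaussian factor is 1 and C_max = M/(n_e·A·√(4πDt)), where n_e·A is the pore area the mass is dissolved in.
√(4πDt) = √(4π × 0.205 × 490) = 35.53 m, so C_max = 0.403/(0.43 × 158 × 35.53) = 0.000167 kg/m³.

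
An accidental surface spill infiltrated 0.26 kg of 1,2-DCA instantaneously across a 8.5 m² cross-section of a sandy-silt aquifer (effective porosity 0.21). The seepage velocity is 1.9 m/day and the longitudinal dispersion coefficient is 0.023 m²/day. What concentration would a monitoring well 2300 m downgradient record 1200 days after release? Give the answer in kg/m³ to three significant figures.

For an instantaneous plane source, C(x,t) = M/(n_e·A·√(4πDt)) · exp(−(x−vt)²/(4Dt)), with n_e·A the pore (flow) area.
Plume center vt = 1.9 × 1200 = 2280 m, so the well at 2300 m is 20 m downgradient of the peak.
√(4πDt) = 18.62 m, giving peak height M/(n_e·A·√(4πDt)) = 0.26/(0.21 × 8.5 × 18.62) = 0.007823 kg/m³.
(x−vt)²/(4Dt) = (20)²/(4 × 0.023 × 1200) = 3.623; exp(−3.623) = 0.02670.
C = 0.007823 × 0.02670 = 0.000209 kg/m³.

0.000209 kg/m³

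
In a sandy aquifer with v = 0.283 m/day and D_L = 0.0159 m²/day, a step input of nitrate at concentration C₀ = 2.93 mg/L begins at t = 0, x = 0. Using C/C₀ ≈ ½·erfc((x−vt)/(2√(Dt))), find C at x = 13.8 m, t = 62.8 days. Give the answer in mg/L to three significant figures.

For a continuous step input, C/C₀ ≈ ½·erfc((x−vt)/(2√(Dt))).
vt = 0.283 × 62.8 = 17.7724 m and 2√(Dt) = 2√(0.0159 × 62.8) = 1.999 m.
Argument (x−vt)/(2√(Dt)) = (13.8 − 17.7724)/1.999 = -1.987; ½·erfc(-1.987) = 0.9975.
C = 2.93 × 0.9975 = 2.92 mg/L.

2.92 mg/L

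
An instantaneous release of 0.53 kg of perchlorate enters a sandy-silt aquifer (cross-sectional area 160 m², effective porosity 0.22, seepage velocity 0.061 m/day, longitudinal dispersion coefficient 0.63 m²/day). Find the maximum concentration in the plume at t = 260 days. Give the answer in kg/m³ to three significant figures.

0.000332 kg/m³

The peak of an instantaneous 1D plume sits at x = vt; there the Gaussian factor is 1 and C_max = M/(n_e·A·√(4πDt)), where n_e·A is the pore area the mass is dissolved in.
√(4πDt) = √(4π × 0.63 × 260) = 45.37 m, so C_max = 0.53/(0.22 × 160 × 45.37) = 0.000332 kg/m³.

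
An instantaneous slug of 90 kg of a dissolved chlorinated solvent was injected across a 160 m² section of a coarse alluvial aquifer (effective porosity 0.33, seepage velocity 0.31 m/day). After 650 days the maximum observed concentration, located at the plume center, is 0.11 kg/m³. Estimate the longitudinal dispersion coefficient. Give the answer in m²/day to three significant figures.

At the plume center C_max = M/(n_e·A·√(4πDt)), so D = M²/(4πt·(n_e·A·C_max)²).
n_e·A·C_max = 0.33 × 160 × 0.11 = 5.808 kg/m.
D = 90²/(4π × 650 × 5.808²) = 0.0294 m²/day.

0.0294 m²/day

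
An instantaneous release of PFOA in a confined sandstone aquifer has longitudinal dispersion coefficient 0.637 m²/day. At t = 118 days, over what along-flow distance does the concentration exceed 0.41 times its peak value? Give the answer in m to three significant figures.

32.7 m

The plume is Gaussian with σ = √(2Dt) = √(2 × 0.637 × 118) = 12.26 m.
C/C_peak = exp(−Δx²/(2σ²)) = 0.41 ⇒ Δx = σ·√(−2 ln 0.41) = 12.26 × 1.335 = 16.37 m.
Width = 2Δx = 32.7 m.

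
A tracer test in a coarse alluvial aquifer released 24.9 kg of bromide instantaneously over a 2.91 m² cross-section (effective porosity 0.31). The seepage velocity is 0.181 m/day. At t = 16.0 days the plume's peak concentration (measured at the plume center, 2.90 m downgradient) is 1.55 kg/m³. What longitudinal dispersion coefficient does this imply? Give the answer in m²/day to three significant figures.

At the plume center C_max = M/(n_e·A·√(4πDt)), so D = M²/(4πt·(n_e·A·C_max)²).
n_e·A·C_max = 0.31 × 2.91 × 1.55 = 1.398 kg/m.
D = 24.9²/(4π × 16.0 × 1.398²) = 1.58 m²/day.

1.58 m²/day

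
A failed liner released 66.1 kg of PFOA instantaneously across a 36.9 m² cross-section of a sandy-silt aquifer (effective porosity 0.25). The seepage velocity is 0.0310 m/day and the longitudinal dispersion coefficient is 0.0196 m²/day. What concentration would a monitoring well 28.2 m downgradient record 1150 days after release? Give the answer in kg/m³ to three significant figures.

For an instantaneous plane source, C(x,t) = M/(n_e·A·√(4πDt)) · exp(−(x−vt)²/(4Dt)), with n_e·A the pore (flow) area.
Plume center vt = 0.0310 × 1150 = 35.65 m, so the well at 28.2 m is 7.45 m upgradient of the peak.
√(4πDt) = 16.83 m, giving peak height M/(n_e·A·√(4πDt)) = 66.1/(0.25 × 36.9 × 16.83) = 0.4257 kg/m³.
(x−vt)²/(4Dt) = (-7.45)²/(4 × 0.0196 × 1150) = 0.6156; exp(−0.6156) = 0.5403.
C = 0.4257 × 0.5403 = 0.230 kg/m³.

0.230 kg/m³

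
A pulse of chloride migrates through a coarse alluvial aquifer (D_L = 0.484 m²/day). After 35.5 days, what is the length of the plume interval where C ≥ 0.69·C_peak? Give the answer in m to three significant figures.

The plume is Gaussian with σ = √(2Dt) = √(2 × 0.484 × 35.5) = 5.862 m.
C/C_peak = exp(−Δx²/(2σ²)) = 0.69 ⇒ Δx = σ·√(−2 ln 0.69) = 5.862 × 0.8615 = 5.050 m.
Width = 2Δx = 10.1 m.

10.1 m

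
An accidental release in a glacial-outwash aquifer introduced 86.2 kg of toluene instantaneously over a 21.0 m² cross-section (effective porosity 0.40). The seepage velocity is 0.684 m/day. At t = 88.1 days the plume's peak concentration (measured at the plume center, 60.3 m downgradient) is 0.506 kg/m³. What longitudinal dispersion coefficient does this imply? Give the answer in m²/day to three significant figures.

0.372 m²/day

At the plume center C_max = M/(n_e·A·√(4πDt)), so D = M²/(4πt·(n_e·A·C_max)²).
n_e·A·C_max = 0.40 × 21.0 × 0.506 = 4.250 kg/m.
D = 86.2²/(4π × 88.1 × 4.250²) = 0.372 m²/day.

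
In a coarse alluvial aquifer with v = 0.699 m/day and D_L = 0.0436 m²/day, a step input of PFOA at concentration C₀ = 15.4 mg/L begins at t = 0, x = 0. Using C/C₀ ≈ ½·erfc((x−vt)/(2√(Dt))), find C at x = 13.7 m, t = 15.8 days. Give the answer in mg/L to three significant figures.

0.182 mg/L

For a continuous step input, C/C₀ ≈ ½·erfc((x−vt)/(2√(Dt))).
vt = 0.699 × 15.8 = 11.0442 m and 2√(Dt) = 2√(0.0436 × 15.8) = 1.660 m.
Argument (x−vt)/(2√(Dt)) = (13.7 − 11.0442)/1.660 = 1.600; ½·erfc(1.600) = 0.01183.
C = 15.4 × 0.01183 = 0.182 mg/L.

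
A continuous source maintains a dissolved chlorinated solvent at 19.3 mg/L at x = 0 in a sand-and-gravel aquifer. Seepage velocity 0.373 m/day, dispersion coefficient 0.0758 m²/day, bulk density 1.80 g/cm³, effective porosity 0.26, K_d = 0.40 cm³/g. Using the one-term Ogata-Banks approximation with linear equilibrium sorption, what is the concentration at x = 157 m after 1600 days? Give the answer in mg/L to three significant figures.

Retardation factor R = 1 + ρ_b·K_d/n = 1 + 1.80 × 0.40/0.26 = 3.769.
Sorption retards both mechanisms: v_R = v/R = 0.09897 m/day, D_R = D/R = 0.02011 m²/day.
v_R·t = 0.09897 × 1600 = 158.352 m; 2√(D_R t) = 11.34 m; argument = (157 − 158.352)/11.34 = -0.1192.
C = C₀ × ½·erfc(-0.1192) = 19.3 × 0.5669 = 10.9 mg/L.

10.9 mg/L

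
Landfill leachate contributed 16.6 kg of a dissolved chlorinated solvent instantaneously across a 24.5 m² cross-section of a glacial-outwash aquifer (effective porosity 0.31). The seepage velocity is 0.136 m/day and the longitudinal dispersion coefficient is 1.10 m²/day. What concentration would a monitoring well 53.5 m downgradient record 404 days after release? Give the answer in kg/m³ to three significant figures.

0.0292 kg/m³

For an instantaneous plane source, C(x,t) = M/(n_e·A·√(4πDt)) · exp(−(x−vt)²/(4Dt)), with n_e·A the pore (flow) area.
Plume center vt = 0.136 × 404 = 54.944 m, so the well at 53.5 m is 1.444 m upgradient of the peak.
√(4πDt) = 74.73 m, giving peak height M/(n_e·A·√(4πDt)) = 16.6/(0.31 × 24.5 × 74.73) = 0.02925 kg/m³.
(x−vt)²/(4Dt) = (-1.444)²/(4 × 1.10 × 404) = 0.001173; exp(−0.001173) = 0.9988.
C = 0.02925 × 0.9988 = 0.0292 kg/m³.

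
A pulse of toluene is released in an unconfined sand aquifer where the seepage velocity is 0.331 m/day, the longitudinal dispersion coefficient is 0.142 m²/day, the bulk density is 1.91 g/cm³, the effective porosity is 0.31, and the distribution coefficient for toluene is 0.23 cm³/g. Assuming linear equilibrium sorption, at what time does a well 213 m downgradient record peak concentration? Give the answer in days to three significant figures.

1550 days

Retardation factor R = 1 + ρ_b·K_d/n = 1 + 1.91 × 0.23/0.31 = 2.417.
Sorption retards both mechanisms: v_R = v/R = 0.1369 m/day, D_R = D/R = 0.05875 m²/day.
Peak time from v_R²t² + 2D_R t − x² = 0: t = (√(D_R² + v_R²x²) − D_R)/v_R².
√(D_R² + v_R²x²) = √(0.05875² + 0.1369² × 213²) = 29.16; v_R² = 0.01874.
t = (29.16 − 0.05875)/0.01874 = 1550 days.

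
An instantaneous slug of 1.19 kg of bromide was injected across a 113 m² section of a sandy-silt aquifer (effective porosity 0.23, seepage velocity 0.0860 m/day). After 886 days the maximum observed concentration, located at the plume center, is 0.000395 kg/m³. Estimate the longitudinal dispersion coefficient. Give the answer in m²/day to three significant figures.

At the plume center C_max = M/(n_e·A·√(4πDt)), so D = M²/(4πt·(n_e·A·C_max)²).
n_e·A·C_max = 0.23 × 113 × 0.000395 = 0.01027 kg/m.
D = 1.19²/(4π × 886 × 0.01027²) = 1.21 m²/day.

1.21 m²/day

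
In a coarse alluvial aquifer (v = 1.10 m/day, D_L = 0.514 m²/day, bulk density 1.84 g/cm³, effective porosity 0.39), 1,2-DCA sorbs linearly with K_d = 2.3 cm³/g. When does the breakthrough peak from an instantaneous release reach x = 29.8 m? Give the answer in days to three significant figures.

Retardation factor R = 1 + ρ_b·K_d/n = 1 + 1.84 × 2.3/0.39 = 11.85.
Sorption retards both mechanisms: v_R = v/R = 0.09283 m/day, D_R = D/R = 0.04338 m²/day.
Peak time from v_R²t² + 2D_R t − x² = 0: t = (√(D_R² + v_R²x²) − D_R)/v_R².
√(D_R² + v_R²x²) = √(0.04338² + 0.09283² × 29.8²) = 2.767; v_R² = 0.008617.
t = (2.767 − 0.04338)/0.008617 = 316 days.

316 days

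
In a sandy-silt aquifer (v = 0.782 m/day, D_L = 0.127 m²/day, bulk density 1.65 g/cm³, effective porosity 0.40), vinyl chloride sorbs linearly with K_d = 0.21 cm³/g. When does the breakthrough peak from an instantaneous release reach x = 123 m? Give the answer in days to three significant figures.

293 days

Retardation factor R = 1 + ρ_b·K_d/n = 1 + 1.65 × 0.21/0.40 = 1.866.
Sorption retards both mechanisms: v_R = v/R = 0.4191 m/day, D_R = D/R = 0.06806 m²/day.
Peak time from v_R²t² + 2D_R t − x² = 0: t = (√(D_R² + v_R²x²) − D_R)/v_R².
√(D_R² + v_R²x²) = √(0.06806² + 0.4191² × 123²) = 51.55; v_R² = 0.1756.
t = (51.55 − 0.06806)/0.1756 = 293 days.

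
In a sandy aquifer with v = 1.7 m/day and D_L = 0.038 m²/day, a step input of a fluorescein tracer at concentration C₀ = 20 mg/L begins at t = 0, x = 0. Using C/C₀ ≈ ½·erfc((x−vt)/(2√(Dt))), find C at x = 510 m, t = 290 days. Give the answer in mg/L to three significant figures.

0.00293 mg/L

For a continuous step input, C/C₀ ≈ ½·erfc((x−vt)/(2√(Dt))).
vt = 1.7 × 290 = 493 m and 2√(Dt) = 2√(0.038 × 290) = 6.639 m.
Argument (x−vt)/(2√(Dt)) = (510 − 493)/6.639 = 2.561; ½·erfc(2.561) = 0.0001463.
C = 20 × 0.0001463 = 0.00293 mg/L.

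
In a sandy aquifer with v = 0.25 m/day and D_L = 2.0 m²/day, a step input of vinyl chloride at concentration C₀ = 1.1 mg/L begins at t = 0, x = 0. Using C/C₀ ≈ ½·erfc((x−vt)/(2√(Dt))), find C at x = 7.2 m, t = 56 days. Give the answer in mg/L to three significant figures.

For a continuous step input, C/C₀ ≈ ½·erfc((x−vt)/(2√(Dt))).
vt = 0.25 × 56 = 14 m and 2√(Dt) = 2√(2.0 × 56) = 21.17 m.
Argument (x−vt)/(2√(Dt)) = (7.2 − 14)/21.17 = -0.3212; ½·erfc(-0.3212) = 0.6752.
C = 1.1 × 0.6752 = 0.743 mg/L.

0.743 mg/L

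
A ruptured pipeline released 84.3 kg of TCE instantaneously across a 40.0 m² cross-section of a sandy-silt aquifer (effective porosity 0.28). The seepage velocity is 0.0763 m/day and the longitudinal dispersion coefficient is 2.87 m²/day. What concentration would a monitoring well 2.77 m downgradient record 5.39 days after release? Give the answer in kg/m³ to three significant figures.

For an instantaneous plane source, C(x,t) = M/(n_e·A·√(4πDt)) · exp(−(x−vt)²/(4Dt)), with n_e·A the pore (flow) area.
Plume center vt = 0.0763 × 5.39 = 0.411257 m, so the well at 2.77 m is 2.358743 m downgradient of the peak.
√(4πDt) = 13.94 m, giving peak height M/(n_e·A·√(4πDt)) = 84.3/(0.28 × 40.0 × 13.94) = 0.5399 kg/m³.
(x−vt)²/(4Dt) = (2.358743)²/(4 × 2.87 × 5.39) = 0.08991; exp(−0.08991) = 0.9140.
C = 0.5399 × 0.9140 = 0.493 kg/m³.

0.493 kg/m³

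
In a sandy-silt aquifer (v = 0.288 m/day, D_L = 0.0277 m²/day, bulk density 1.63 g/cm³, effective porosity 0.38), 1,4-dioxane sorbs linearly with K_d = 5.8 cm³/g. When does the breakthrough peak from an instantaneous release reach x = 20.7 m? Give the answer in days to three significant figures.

1850 days

Retardation factor R = 1 + ρ_b·K_d/n = 1 + 1.63 × 5.8/0.38 = 25.88.
Sorption retards both mechanisms: v_R = v/R = 0.01113 m/day, D_R = D/R = 0.001070 m²/day.
Peak time from v_R²t² + 2D_R t − x² = 0: t = (√(D_R² + v_R²x²) − D_R)/v_R².
√(D_R² + v_R²x²) = √(0.001070² + 0.01113² × 20.7²) = 0.2304; v_R² = 0.0001239.
t = (0.2304 − 0.001070)/0.0001239 = 1850 days.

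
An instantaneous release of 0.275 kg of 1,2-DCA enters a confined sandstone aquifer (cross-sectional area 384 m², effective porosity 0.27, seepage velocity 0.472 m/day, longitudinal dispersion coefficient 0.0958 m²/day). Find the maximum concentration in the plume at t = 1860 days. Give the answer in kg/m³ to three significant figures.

The peak of an instantaneous 1D plume sits at x = vt; there the Gaussian factor is 1 and C_max = M/(n_e·A·√(4πDt)), where n_e·A is the pore area the mass is dissolved in.
√(4πDt) = √(4π × 0.0958 × 1860) = 47.32 m, so C_max = 0.275/(0.27 × 384 × 47.32) = 5.61e-05 kg/m³.

5.61e-05 kg/m³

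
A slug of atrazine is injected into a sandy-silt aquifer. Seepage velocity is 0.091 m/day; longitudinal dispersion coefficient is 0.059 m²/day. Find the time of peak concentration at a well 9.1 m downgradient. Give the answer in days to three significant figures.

For the 1D instantaneous-source solution, setting ∂C/∂t = 0 at fixed x gives v²t² + 2Dt − x² = 0, so t = (√(D² + v²x²) − D)/v².
√(D² + v²x²) = √(0.059² + 0.091² × 9.1²) = 0.8302; v² = 0.008281.
t = (0.8302 − 0.059)/0.008281 = 93.1 days (vs. the pure-advection estimate x/v = 100 d).

93.1 days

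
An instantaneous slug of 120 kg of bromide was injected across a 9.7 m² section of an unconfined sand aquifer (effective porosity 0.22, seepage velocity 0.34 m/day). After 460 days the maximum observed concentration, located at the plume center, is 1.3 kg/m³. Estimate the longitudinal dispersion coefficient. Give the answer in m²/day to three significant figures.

0.324 m²/day

At the plume center C_max = M/(n_e·A·√(4πDt)), so D = M²/(4πt·(n_e·A·C_max)²).
n_e·A·C_max = 0.22 × 9.7 × 1.3 = 2.774 kg/m.
D = 120²/(4π × 460 × 2.774²) = 0.324 m²/day.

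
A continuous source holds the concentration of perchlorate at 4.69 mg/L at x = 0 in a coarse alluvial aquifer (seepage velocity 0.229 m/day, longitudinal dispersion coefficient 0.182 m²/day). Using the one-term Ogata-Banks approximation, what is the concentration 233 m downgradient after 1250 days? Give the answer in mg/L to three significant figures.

For a continuous step input, C/C₀ ≈ ½·erfc((x−vt)/(2√(Dt))).
vt = 0.229 × 1250 = 286.25 m and 2√(Dt) = 2√(0.182 × 1250) = 30.17 m.
Argument (x−vt)/(2√(Dt)) = (233 − 286.25)/30.17 = -1.765; ½·erfc(-1.765) = 0.9937.
C = 4.69 × 0.9937 = 4.66 mg/L.

4.66 mg/L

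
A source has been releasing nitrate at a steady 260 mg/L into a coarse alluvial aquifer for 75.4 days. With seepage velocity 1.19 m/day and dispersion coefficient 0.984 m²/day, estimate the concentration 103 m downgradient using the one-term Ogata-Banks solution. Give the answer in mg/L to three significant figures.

35.9 mg/L

For a continuous step input, C/C₀ ≈ ½·erfc((x−vt)/(2√(Dt))).
vt = 1.19 × 75.4 = 89.726 m and 2√(Dt) = 2√(0.984 × 75.4) = 17.23 m.
Argument (x−vt)/(2√(Dt)) = (103 − 89.726)/17.23 = 0.7704; ½·erfc(0.7704) = 0.1380.
C = 260 × 0.1380 = 35.9 mg/L.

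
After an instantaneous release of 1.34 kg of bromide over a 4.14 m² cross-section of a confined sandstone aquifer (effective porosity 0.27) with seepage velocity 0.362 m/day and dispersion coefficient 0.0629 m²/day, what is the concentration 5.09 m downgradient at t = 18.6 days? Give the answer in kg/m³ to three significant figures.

For an instantaneous plane source, C(x,t) = M/(n_e·A·√(4πDt)) · exp(−(x−vt)²/(4Dt)), with n_e·A the pore (flow) area.
Plume center vt = 0.362 × 18.6 = 6.7332 m, so the well at 5.09 m is 1.6432 m upgradient of the peak.
√(4πDt) = 3.834 m, giving peak height M/(n_e·A·√(4πDt)) = 1.34/(0.27 × 4.14 × 3.834) = 0.3127 kg/m³.
(x−vt)²/(4Dt) = (-1.6432)²/(4 × 0.0629 × 18.6) = 0.5770; exp(−0.5770) = 0.5616.
C = 0.3127 × 0.5616 = 0.176 kg/m³.

0.176 kg/m³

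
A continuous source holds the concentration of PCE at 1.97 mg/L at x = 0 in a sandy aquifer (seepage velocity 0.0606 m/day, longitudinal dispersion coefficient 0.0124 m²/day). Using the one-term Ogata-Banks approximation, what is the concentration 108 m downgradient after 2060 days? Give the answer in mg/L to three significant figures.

For a continuous step input, C/C₀ ≈ ½·erfc((x−vt)/(2√(Dt))).
vt = 0.0606 × 2060 = 124.836 m and 2√(Dt) = 2√(0.0124 × 2060) = 10.11 m.
Argument (x−vt)/(2√(Dt)) = (108 − 124.836)/10.11 = -1.665; ½·erfc(-1.665) = 0.9907.
C = 1.97 × 0.9907 = 1.95 mg/L.

1.95 mg/L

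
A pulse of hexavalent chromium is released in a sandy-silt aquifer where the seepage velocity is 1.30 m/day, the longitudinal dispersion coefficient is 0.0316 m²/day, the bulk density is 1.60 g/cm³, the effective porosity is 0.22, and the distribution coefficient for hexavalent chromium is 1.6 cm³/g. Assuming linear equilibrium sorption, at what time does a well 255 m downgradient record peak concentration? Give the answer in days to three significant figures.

Retardation factor R = 1 + ρ_b·K_d/n = 1 + 1.60 × 1.6/0.22 = 12.64.
Sorption retards both mechanisms: v_R = v/R = 0.1028 m/day, D_R = D/R = 0.002500 m²/day.
Peak time from v_R²t² + 2D_R t − x² = 0: t = (√(D_R² + v_R²x²) − D_R)/v_R².
√(D_R² + v_R²x²) = √(0.002500² + 0.1028² × 255²) = 26.21; v_R² = 0.01057.
t = (26.21 − 0.002500)/0.01057 = 2480 days.

2480 days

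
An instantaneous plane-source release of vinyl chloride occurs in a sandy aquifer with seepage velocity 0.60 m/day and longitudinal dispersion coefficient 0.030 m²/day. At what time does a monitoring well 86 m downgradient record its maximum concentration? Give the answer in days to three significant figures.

143 days

For the 1D instantaneous-source solution, setting ∂C/∂t = 0 at fixed x gives v²t² + 2Dt − x² = 0, so t = (√(D² + v²x²) − D)/v².
√(D² + v²x²) = √(0.030² + 0.60² × 86²) = 51.60; v² = 0.36.
t = (51.60 − 0.030)/0.36 = 143 days (vs. the pure-advection estimate x/v = 143 d).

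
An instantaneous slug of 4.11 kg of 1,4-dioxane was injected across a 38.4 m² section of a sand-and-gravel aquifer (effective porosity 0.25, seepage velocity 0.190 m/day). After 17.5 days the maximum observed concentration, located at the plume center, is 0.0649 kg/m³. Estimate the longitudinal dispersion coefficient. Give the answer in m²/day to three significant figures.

0.198 m²/day

At the plume center C_max = M/(n_e·A·√(4πDt)), so D = M²/(4πt·(n_e·A·C_max)²).
n_e·A·C_max = 0.25 × 38.4 × 0.0649 = 0.6230 kg/m.
D = 4.11²/(4π × 17.5 × 0.6230²) = 0.198 m²/day.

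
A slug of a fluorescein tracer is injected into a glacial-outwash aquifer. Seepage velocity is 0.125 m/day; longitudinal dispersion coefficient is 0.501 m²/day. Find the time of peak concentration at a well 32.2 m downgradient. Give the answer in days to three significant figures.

For the 1D instantaneous-source solution, setting ∂C/∂t = 0 at fixed x gives v²t² + 2Dt − x² = 0, so t = (√(D² + v²x²) − D)/v².
√(D² + v²x²) = √(0.501² + 0.125² × 32.2²) = 4.056; v² = 0.015625.
t = (4.056 − 0.501)/0.015625 = 228 days (vs. the pure-advection estimate x/v = 258 d).

228 days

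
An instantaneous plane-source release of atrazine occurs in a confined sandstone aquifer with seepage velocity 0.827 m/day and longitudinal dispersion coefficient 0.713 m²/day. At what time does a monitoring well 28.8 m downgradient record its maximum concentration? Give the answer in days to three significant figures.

33.8 days

For the 1D instantaneous-source solution, setting ∂C/∂t = 0 at fixed x gives v²t² + 2Dt − x² = 0, so t = (√(D² + v²x²) − D)/v².
√(D² + v²x²) = √(0.713² + 0.827² × 28.8²) = 23.83; v² = 0.683929.
t = (23.83 − 0.713)/0.683929 = 33.8 days (vs. the pure-advection estimate x/v = 34.8 d).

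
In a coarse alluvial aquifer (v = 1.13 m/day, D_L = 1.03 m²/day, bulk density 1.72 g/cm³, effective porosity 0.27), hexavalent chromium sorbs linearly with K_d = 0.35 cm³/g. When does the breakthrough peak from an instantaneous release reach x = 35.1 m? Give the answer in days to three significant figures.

Retardation factor R = 1 + ρ_b·K_d/n = 1 + 1.72 × 0.35/0.27 = 3.230.
Sorption retards both mechanisms: v_R = v/R = 0.3498 m/day, D_R = D/R = 0.3189 m²/day.
Peak time from v_R²t² + 2D_R t − x² = 0: t = (√(D_R² + v_R²x²) − D_R)/v_R².
√(D_R² + v_R²x²) = √(0.3189² + 0.3498² × 35.1²) = 12.28; v_R² = 0.1224.
t = (12.28 − 0.3189)/0.1224 = 97.7 days.

97.7 days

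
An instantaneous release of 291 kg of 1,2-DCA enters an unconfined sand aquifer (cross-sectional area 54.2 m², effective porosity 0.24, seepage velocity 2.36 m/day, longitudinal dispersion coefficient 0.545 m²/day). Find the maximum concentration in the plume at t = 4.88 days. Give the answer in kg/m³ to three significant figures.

The peak of an instantaneous 1D plume sits at x = vt; there the Gaussian factor is 1 and C_max = M/(n_e·A·√(4πDt)), where n_e·A is the pore area the mass is dissolved in.
√(4πDt) = √(4π × 0.545 × 4.88) = 5.781 m, so C_max = 291/(0.24 × 54.2 × 5.781) = 3.87 kg/m³.

3.87 kg/m³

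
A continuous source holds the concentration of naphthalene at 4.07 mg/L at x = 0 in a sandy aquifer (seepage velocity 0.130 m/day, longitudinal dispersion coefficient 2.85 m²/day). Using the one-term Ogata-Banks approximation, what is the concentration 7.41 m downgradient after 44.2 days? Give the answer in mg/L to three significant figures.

For a continuous step input, C/C₀ ≈ ½·erfc((x−vt)/(2√(Dt))).
vt = 0.130 × 44.2 = 5.746 m and 2√(Dt) = 2√(2.85 × 44.2) = 22.45 m.
Argument (x−vt)/(2√(Dt)) = (7.41 − 5.746)/22.45 = 0.07412; ½·erfc(0.07412) = 0.4583.
C = 4.07 × 0.4583 = 1.87 mg/L.

1.87 mg/L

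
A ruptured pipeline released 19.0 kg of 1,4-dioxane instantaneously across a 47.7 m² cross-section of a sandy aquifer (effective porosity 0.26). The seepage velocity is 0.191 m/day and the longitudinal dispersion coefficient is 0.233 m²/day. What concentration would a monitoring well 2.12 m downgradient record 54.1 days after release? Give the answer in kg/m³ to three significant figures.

For an instantaneous plane source, C(x,t) = M/(n_e·A·√(4πDt)) · exp(−(x−vt)²/(4Dt)), with n_e·A the pore (flow) area.
Plume center vt = 0.191 × 54.1 = 10.3331 m, so the well at 2.12 m is 8.2131 m upgradient of the peak.
√(4πDt) = 12.59 m, giving peak height M/(n_e·A·√(4πDt)) = 19.0/(0.26 × 47.7 × 12.59) = 0.1217 kg/m³.
(x−vt)²/(4Dt) = (-8.2131)²/(4 × 0.233 × 54.1) = 1.338; exp(−1.338) = 0.2624.
C = 0.1217 × 0.2624 = 0.0319 kg/m³.

0.0319 kg/m³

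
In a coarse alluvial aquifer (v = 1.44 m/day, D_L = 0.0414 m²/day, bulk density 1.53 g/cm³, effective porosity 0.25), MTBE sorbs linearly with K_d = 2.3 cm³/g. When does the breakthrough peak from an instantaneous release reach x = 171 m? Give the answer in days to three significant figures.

1790 days

Retardation factor R = 1 + ρ_b·K_d/n = 1 + 1.53 × 2.3/0.25 = 15.08.
Sorption retards both mechanisms: v_R = v/R = 0.09549 m/day, D_R = D/R = 0.002745 m²/day.
Peak time from v_R²t² + 2D_R t − x² = 0: t = (√(D_R² + v_R²x²) − D_R)/v_R².
√(D_R² + v_R²x²) = √(0.002745² + 0.09549² × 171²) = 16.33; v_R² = 0.009118.
t = (16.33 − 0.002745)/0.009118 = 1790 days.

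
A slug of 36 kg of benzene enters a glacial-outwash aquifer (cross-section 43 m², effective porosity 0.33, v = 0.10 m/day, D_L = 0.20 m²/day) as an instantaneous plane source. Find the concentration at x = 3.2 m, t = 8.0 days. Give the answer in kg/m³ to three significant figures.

0.230 kg/m³

For an instantaneous plane source, C(x,t) = M/(n_e·A·√(4πDt)) · exp(−(x−vt)²/(4Dt)), with n_e·A the pore (flow) area.
Plume center vt = 0.10 × 8.0 = 0.8 m, so the well at 3.2 m is 2.4 m downgradient of the peak.
√(4πDt) = 4.484 m, giving peak height M/(n_e·A·√(4πDt)) = 36/(0.33 × 43 × 4.484) = 0.5658 kg/m³.
(x−vt)²/(4Dt) = (2.4)²/(4 × 0.20 × 8.0) = 0.9000; exp(−0.9000) = 0.4066.
C = 0.5658 × 0.4066 = 0.230 kg/m³.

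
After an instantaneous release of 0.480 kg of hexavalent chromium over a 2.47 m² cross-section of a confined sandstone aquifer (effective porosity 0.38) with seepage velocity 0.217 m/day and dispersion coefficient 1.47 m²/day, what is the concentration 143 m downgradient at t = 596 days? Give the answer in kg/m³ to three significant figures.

0.00462 kg/m³

For an instantaneous plane source, C(x,t) = M/(n_e·A·√(4πDt)) · exp(−(x−vt)²/(4Dt)), with n_e·A the pore (flow) area.
Plume center vt = 0.217 × 596 = 129.332 m, so the well at 143 m is 13.668 m downgradient of the peak.
√(4πDt) = 104.9 m, giving peak height M/(n_e·A·√(4πDt)) = 0.480/(0.38 × 2.47 × 104.9) = 0.004875 kg/m³.
(x−vt)²/(4Dt) = (13.668)²/(4 × 1.47 × 596) = 0.05331; exp(−0.05331) = 0.9481.
C = 0.004875 × 0.9481 = 0.00462 kg/m³.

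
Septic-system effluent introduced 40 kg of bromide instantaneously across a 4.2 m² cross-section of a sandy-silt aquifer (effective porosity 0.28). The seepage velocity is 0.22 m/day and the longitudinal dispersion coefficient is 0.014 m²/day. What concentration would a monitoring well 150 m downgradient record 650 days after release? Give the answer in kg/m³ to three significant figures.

0.828 kg/m³

For an instantaneous plane source, C(x,t) = M/(n_e·A·√(4πDt)) · exp(−(x−vt)²/(4Dt)), with n_e·A the pore (flow) area.
Plume center vt = 0.22 × 650 = 143 m, so the well at 150 m is 7 m downgradient of the peak.
√(4πDt) = 10.69 m, giving peak height M/(n_e·A·√(4πDt)) = 40/(0.28 × 4.2 × 10.69) = 3.182 kg/m³.
(x−vt)²/(4Dt) = (7)²/(4 × 0.014 × 650) = 1.346; exp(−1.346) = 0.2603.
C = 3.182 × 0.2603 = 0.828 kg/m³.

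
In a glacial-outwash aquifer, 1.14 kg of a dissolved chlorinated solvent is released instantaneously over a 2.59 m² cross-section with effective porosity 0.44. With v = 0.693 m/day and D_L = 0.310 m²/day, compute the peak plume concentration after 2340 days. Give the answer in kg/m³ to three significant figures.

The peak of an instantaneous 1D plume sits at x = vt; there the Gaussian factor is 1 and C_max = M/(n_e·A·√(4πDt)), where n_e·A is the pore area the mass is dissolved in.
√(4πDt) = √(4π × 0.310 × 2340) = 95.48 m, so C_max = 1.14/(0.44 × 2.59 × 95.48) = 0.0105 kg/m³.

0.0105 kg/m³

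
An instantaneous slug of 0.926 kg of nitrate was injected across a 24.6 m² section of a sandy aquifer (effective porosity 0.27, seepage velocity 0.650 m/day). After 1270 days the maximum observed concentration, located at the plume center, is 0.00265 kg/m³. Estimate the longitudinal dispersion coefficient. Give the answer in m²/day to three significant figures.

At the plume center C_max = M/(n_e·A·√(4πDt)), so D = M²/(4πt·(n_e·A·C_max)²).
n_e·A·C_max = 0.27 × 24.6 × 0.00265 = 0.01760 kg/m.
D = 0.926²/(4π × 1270 × 0.01760²) = 0.173 m²/day.

0.173 m²/day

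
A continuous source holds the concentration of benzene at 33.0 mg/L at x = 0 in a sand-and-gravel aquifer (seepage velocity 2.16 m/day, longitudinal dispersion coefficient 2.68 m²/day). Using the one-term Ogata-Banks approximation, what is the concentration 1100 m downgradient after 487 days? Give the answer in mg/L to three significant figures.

5.72 mg/L

For a continuous step input, C/C₀ ≈ ½·erfc((x−vt)/(2√(Dt))).
vt = 2.16 × 487 = 1051.92 m and 2√(Dt) = 2√(2.68 × 487) = 72.25 m.
Argument (x−vt)/(2√(Dt)) = (1100 − 1051.92)/72.25 = 0.6655; ½·erfc(0.6655) = 0.1733.
C = 33.0 × 0.1733 = 5.72 mg/L.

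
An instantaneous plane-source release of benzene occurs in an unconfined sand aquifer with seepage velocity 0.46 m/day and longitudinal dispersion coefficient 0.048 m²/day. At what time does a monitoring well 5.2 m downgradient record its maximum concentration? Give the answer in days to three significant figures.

For the 1D instantaneous-source solution, setting ∂C/∂t = 0 at fixed x gives v²t² + 2Dt − x² = 0, so t = (√(D² + v²x²) − D)/v².
√(D² + v²x²) = √(0.048² + 0.46² × 5.2²) = 2.392; v² = 0.2116.
t = (2.392 − 0.048)/0.2116 = 11.1 days (vs. the pure-advection estimate x/v = 11.3 d).

11.1 days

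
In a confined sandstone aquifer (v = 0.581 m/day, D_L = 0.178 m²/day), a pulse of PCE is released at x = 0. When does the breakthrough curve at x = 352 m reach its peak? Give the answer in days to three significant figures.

605 days

For the 1D instantaneous-source solution, setting ∂C/∂t = 0 at fixed x gives v²t² + 2Dt − x² = 0, so t = (√(D² + v²x²) − D)/v².
√(D² + v²x²) = √(0.178² + 0.581² × 352²) = 204.5; v² = 0.337561.
t = (204.5 − 0.178)/0.337561 = 605 days (vs. the pure-advection estimate x/v = 606 d).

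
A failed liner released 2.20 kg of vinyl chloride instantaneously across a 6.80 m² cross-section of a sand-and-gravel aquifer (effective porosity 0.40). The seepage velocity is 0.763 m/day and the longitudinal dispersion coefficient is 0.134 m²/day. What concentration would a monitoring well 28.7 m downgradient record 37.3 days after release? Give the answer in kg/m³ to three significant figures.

For an instantaneous plane source, C(x,t) = M/(n_e·A·√(4πDt)) · exp(−(x−vt)²/(4Dt)), with n_e·A the pore (flow) area.
Plume center vt = 0.763 × 37.3 = 28.4599 m, so the well at 28.7 m is 0.2401 m downgradient of the peak.
√(4πDt) = 7.925 m, giving peak height M/(n_e·A·√(4πDt)) = 2.20/(0.40 × 6.80 × 7.925) = 0.1021 kg/m³.
(x−vt)²/(4Dt) = (0.2401)²/(4 × 0.134 × 37.3) = 0.002883; exp(−0.002883) = 0.9971.
C = 0.1021 × 0.9971 = 0.102 kg/m³.

0.102 kg/m³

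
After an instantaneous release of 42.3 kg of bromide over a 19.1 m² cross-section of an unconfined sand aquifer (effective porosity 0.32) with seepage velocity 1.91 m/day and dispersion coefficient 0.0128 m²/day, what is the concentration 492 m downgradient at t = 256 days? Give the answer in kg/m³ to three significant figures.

0.533 kg/m³

For an instantaneous plane source, C(x,t) = M/(n_e·A·√(4πDt)) · exp(−(x−vt)²/(4Dt)), with n_e·A the pore (flow) area.
Plume center vt = 1.91 × 256 = 488.96 m, so the well at 492 m is 3.04 m downgradient of the peak.
√(4πDt) = 6.417 m, giving peak height M/(n_e·A·√(4πDt)) = 42.3/(0.32 × 19.1 × 6.417) = 1.079 kg/m³.
(x−vt)²/(4Dt) = (3.04)²/(4 × 0.0128 × 256) = 0.7051; exp(−0.7051) = 0.4941.
C = 1.079 × 0.4941 = 0.533 kg/m³.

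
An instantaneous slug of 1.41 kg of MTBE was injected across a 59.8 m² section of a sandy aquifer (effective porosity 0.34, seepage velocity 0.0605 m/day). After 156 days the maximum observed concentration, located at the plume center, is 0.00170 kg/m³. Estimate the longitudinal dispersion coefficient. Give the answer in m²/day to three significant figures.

0.849 m²/day

At the plume center C_max = M/(n_e·A·√(4πDt)), so D = M²/(4πt·(n_e·A·C_max)²).
n_e·A·C_max = 0.34 × 59.8 × 0.00170 = 0.03456 kg/m.
D = 1.41²/(4π × 156 × 0.03456²) = 0.849 m²/day.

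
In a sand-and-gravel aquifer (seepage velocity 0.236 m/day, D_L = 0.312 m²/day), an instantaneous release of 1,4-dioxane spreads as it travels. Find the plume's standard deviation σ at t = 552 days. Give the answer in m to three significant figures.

Dispersive spreading gives a Gaussian with σ² = 2Dt; advection only shifts the center.
σ = √(2 × 0.312 × 552) = 18.6 m.

18.6 m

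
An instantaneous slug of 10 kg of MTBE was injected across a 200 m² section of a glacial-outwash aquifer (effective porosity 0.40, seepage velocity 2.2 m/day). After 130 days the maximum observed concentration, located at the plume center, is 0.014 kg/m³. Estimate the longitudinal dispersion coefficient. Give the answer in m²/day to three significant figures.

At the plume center C_max = M/(n_e·A·√(4πDt)), so D = M²/(4πt·(n_e·A·C_max)²).
n_e·A·C_max = 0.40 × 200 × 0.014 = 1.120 kg/m.
D = 10²/(4π × 130 × 1.120²) = 0.0488 m²/day.

0.0488 m²/day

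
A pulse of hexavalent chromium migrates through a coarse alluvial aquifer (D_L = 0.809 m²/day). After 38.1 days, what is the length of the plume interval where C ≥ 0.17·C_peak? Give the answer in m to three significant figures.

The plume is Gaussian with σ = √(2Dt) = √(2 × 0.809 × 38.1) = 7.851 m.
C/C_peak = exp(−Δx²/(2σ²)) = 0.17 ⇒ Δx = σ·√(−2 ln 0.17) = 7.851 × 1.883 = 14.78 m.
Width = 2Δx = 29.6 m.

29.6 m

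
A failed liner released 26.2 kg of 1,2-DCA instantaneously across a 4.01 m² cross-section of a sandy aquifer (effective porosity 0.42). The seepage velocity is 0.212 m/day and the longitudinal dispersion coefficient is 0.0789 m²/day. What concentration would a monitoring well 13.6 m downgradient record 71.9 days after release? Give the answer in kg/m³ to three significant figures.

For an instantaneous plane source, C(x,t) = M/(n_e·A·√(4πDt)) · exp(−(x−vt)²/(4Dt)), with n_e·A the pore (flow) area.
Plume center vt = 0.212 × 71.9 = 15.2428 m, so the well at 13.6 m is 1.6428 m upgradient of the peak.
√(4πDt) = 8.443 m, giving peak height M/(n_e·A·√(4πDt)) = 26.2/(0.42 × 4.01 × 8.443) = 1.843 kg/m³.
(x−vt)²/(4Dt) = (-1.6428)²/(4 × 0.0789 × 71.9) = 0.1189; exp(−0.1189) = 0.8879.
C = 1.843 × 0.8879 = 1.64 kg/m³.

1.64 kg/m³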